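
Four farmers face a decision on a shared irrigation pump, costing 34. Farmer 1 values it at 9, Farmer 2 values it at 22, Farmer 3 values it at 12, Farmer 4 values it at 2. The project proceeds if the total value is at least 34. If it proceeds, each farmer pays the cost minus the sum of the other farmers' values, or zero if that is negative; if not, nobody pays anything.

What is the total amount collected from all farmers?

Total value 45 ≥ cost 34, so it is built.
Farmer 1: others sum to 36; max(0, 34 - 36) = 0.
Farmer 2: others sum to 23; max(0, 34 - 23) = 11.
Farmer 3: others sum to 33; max(0, 34 - 33) = 1.
Farmer 4: others sum to 43; max(0, 34 - 43) = 0.
Total collected = 0 + 11 + 1 + 0 = 12.

12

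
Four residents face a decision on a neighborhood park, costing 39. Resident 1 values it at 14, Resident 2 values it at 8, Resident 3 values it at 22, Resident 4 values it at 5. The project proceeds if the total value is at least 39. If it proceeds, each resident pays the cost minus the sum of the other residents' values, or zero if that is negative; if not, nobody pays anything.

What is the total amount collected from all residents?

Total value 49 ≥ cost 39, so it is built.
Resident 1: others sum to 35; max(0, 39 - 35) = 4.
Resident 2: others sum to 41; max(0, 39 - 41) = 0.
Resident 3: others sum to 27; max(0, 39 - 27) = 12.
Resident 4: others sum to 44; max(0, 39 - 44) = 0.
Total collected = 4 + 0 + 12 + 0 = 16.

16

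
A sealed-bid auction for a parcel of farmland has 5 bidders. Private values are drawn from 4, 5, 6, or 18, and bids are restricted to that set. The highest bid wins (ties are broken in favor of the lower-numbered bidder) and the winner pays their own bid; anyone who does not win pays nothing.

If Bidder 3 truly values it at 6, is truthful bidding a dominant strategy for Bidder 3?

Consider the case where Bidder 1 bids 4, Bidder 2 bids 4, Bidder 4 bids 4 and Bidder 5 bids 4.
Truthful bid 6: wins, pays 6, utility 6 - 6 = 0.
Bid 5 instead: wins, pays 5, utility 6 - 5 = 1.
Since 1 > 0, bidding 5 is strictly better here, so truthful bidding is not dominant.

No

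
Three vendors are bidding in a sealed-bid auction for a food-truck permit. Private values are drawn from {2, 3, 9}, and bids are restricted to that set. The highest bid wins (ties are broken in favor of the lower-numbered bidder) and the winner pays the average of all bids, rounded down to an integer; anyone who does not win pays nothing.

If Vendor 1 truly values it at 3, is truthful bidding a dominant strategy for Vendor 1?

Yes

Check each profile of the others' bids and compare truth against every alternative bid.
Others bid (2, 3): truth gives 1, best alternative gives 0.
Others bid (3, 2): truth gives 1, best alternative gives 0.
Others bid (2, 2): truth gives 1, best alternative gives 1.
Others bid (2, 9): truth gives 0, best alternative gives 0.
Others bid (3, 3): truth gives 0, best alternative gives 0.
Others bid (3, 9): truth gives 0, best alternative gives 0.
(Remaining 3 profiles checked similarly; truth is weakly best in each.)
In every case the truthful bid is at least as good as any alternative, so it is a dominant strategy.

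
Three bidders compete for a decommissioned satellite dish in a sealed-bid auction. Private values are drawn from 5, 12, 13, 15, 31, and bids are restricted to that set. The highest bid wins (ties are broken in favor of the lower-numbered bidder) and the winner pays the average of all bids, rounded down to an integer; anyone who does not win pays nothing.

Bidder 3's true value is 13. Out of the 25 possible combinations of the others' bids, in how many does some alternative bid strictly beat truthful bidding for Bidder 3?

Others bid (5, 13): truth gives 0; bid 15 gives 2 > 0. Violating.
Others bid (13, 5): truth gives 0; bid 15 gives 2 > 0. Violating.
Others bid (5, 5): truth gives 6; no alternative beats it.
Others bid (5, 12): truth gives 3; no alternative beats it.
(Checking all 25 profiles: 2 have a profitable deviation, 23 do not.)

2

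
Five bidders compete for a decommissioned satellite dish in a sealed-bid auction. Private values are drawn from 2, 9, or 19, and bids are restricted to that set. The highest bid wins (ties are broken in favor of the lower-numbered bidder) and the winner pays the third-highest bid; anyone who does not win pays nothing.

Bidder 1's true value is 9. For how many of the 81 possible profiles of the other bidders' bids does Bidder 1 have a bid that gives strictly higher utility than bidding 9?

Others bid (2, 2, 2, 19): truth gives 0; bid 19 gives 7 > 0. Violating.
Others bid (2, 2, 19, 2): truth gives 0; bid 19 gives 7 > 0. Violating.
Others bid (2, 19, 2, 2): truth gives 0; bid 19 gives 7 > 0. Violating.
Others bid (19, 2, 2, 2): truth gives 0; bid 19 gives 7 > 0. Violating.
Others bid (2, 2, 2, 2): truth gives 7; no alternative beats it.
Others bid (2, 2, 2, 9): truth gives 7; no alternative beats it.
(Checking all 81 profiles: 4 have a profitable deviation, 77 do not.)

4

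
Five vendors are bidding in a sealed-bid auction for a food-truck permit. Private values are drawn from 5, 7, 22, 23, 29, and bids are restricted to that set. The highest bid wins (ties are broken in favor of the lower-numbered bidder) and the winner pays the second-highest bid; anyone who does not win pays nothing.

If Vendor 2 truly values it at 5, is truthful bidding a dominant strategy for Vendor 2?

Yes

Check each profile of the others' bids and compare truth against every alternative bid.
Others bid (5, 5, 5, 7): truth gives 0, best alternative gives -2.
Others bid (5, 5, 7, 5): truth gives 0, best alternative gives -2.
Others bid (5, 5, 7, 7): truth gives 0, best alternative gives -2.
Others bid (5, 7, 5, 5): truth gives 0, best alternative gives -2.
Others bid (5, 7, 5, 7): truth gives 0, best alternative gives -2.
Others bid (5, 7, 7, 5): truth gives 0, best alternative gives -2.
(Remaining 619 profiles checked similarly; truth is weakly best in each.)
In every case the truthful bid is at least as good as any alternative, so it is a dominant strategy.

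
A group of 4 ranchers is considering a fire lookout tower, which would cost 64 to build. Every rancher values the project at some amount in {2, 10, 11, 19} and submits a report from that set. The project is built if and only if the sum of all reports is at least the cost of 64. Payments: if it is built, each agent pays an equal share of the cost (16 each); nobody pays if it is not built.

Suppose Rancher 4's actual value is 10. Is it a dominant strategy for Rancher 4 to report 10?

Consider the case where Rancher 1 reports 19, Rancher 2 reports 19 and Rancher 3 reports 19.
Truthful report 10: project built, pays 16, utility 10 - 16 = -6.
Report 2 instead: project not built, utility 0.
Since 0 > -6, reporting 2 is strictly better here, so truthful reporting is not dominant.

No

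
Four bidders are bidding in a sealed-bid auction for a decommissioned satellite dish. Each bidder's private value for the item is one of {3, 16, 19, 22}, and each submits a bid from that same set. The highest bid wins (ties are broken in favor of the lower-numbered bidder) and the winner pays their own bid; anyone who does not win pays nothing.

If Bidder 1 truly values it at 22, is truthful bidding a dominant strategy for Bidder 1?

Consider the case where Bidder 2 bids 3, Bidder 3 bids 3 and Bidder 4 bids 3.
Truthful bid 22: wins, pays 22, utility 22 - 22 = 0.
Bid 3 instead: wins, pays 3, utility 22 - 3 = 19.
Since 19 > 0, bidding 3 is strictly better here, so truthful bidding is not dominant.

No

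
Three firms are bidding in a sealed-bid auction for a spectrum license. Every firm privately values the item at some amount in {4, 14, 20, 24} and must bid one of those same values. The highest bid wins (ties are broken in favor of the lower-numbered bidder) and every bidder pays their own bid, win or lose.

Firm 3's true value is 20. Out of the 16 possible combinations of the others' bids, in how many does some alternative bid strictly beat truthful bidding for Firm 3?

Others bid (4, 4): truth gives 0; bid 14 gives 6 > 0. Violating.
Others bid (4, 20): truth gives -20; bid 4 gives -4 > -20. Violating.
Others bid (4, 24): truth gives -20; bid 4 gives -4 > -20. Violating.
Others bid (14, 20): truth gives -20; bid 4 gives -4 > -20. Violating.
Others bid (4, 14): truth gives 0; no alternative beats it.
Others bid (14, 4): truth gives 0; no alternative beats it.
(Checking all 16 profiles: 13 have a profitable deviation, 3 do not.)

13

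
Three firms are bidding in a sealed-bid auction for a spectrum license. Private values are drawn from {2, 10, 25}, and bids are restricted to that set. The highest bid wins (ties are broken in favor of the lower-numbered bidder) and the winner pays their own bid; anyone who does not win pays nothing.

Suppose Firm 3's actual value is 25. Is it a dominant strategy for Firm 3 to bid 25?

Consider the case where Firm 1 bids 2 and Firm 2 bids 2.
Truthful bid 25: wins, pays 25, utility 25 - 25 = 0.
Bid 10 instead: wins, pays 10, utility 25 - 10 = 15.
Since 15 > 0, bidding 10 is strictly better here, so truthful bidding is not dominant.

No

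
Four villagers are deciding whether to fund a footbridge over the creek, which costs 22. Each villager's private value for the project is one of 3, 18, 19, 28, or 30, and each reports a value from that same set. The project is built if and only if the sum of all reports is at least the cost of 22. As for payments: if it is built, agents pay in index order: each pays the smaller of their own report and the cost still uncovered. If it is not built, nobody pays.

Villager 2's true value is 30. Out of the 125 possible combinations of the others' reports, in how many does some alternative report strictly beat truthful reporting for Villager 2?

Others report (3, 3, 3): truth gives 11; report 18 gives 12 > 11. Violating.
Others report (3, 3, 18): truth gives 11; report 3 gives 27 > 11. Violating.
Others report (3, 3, 19): truth gives 11; report 3 gives 27 > 11. Violating.
Others report (3, 3, 28): truth gives 11; report 3 gives 27 > 11. Violating.
Others report (19, 3, 3): truth gives 27; no alternative beats it.
Others report (19, 3, 18): truth gives 27; no alternative beats it.
(Checking all 125 profiles: 50 have a profitable deviation, 75 do not.)

50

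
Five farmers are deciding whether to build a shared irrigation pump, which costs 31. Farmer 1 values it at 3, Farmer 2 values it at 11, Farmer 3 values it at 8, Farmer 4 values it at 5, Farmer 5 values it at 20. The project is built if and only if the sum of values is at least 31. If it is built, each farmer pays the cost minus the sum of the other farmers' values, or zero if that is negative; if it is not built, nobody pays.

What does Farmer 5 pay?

4

Total value 47 ≥ cost 31, so the project is built.
The other farmers' values sum to 27.
Cost minus that sum is 31 - 27 = 4.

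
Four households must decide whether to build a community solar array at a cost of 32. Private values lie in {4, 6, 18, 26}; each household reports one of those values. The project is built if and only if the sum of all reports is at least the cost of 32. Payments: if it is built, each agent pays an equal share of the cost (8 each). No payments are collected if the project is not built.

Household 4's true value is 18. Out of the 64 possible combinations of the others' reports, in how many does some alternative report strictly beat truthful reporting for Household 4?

Others report (4, 4, 4): truth gives 0; report 26 gives 10 > 0. Violating.
Others report (4, 4, 6): truth gives 10; no alternative beats it.
Others report (4, 4, 18): truth gives 10; no alternative beats it.
(Checking all 64 profiles: 1 has a profitable deviation, 63 do not.)

1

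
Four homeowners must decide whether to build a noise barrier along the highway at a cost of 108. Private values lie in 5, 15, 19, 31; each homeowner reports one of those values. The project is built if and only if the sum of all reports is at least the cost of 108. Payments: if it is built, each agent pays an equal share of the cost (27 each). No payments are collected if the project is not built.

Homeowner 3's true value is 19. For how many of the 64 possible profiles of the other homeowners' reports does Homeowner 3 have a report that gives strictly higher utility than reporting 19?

Others report (31, 31, 31): truth gives -8; report 5 gives 0 > -8. Violating.
Others report (5, 5, 5): truth gives 0; no alternative beats it.
Others report (5, 5, 15): truth gives 0; no alternative beats it.
(Checking all 64 profiles: 1 has a profitable deviation, 63 do not.)

1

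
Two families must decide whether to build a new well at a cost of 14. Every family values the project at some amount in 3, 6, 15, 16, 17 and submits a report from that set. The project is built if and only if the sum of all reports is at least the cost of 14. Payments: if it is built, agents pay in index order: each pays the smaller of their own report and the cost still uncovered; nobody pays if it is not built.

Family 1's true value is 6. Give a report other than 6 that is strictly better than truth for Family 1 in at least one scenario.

3

Suppose Family 2 reports 15.
Report 6: project built, pays 6, utility 6 - 6 = 0.
Report 3: project built, pays 3, utility 6 - 3 = 3.
So reporting 3 beats truth here (3 > 0).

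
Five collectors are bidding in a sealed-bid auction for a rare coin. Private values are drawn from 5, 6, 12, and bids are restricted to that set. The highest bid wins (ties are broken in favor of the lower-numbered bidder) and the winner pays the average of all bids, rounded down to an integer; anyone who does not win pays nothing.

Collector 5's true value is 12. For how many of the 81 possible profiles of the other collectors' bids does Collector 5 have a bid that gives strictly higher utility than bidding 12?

1

Others bid (5, 5, 5, 5): truth gives 6; bid 6 gives 7 > 6. Violating.
Others bid (5, 5, 5, 6): truth gives 6; no alternative beats it.
Others bid (5, 5, 5, 12): truth gives 0; no alternative beats it.
(Checking all 81 profiles: 1 has a profitable deviation, 80 do not.)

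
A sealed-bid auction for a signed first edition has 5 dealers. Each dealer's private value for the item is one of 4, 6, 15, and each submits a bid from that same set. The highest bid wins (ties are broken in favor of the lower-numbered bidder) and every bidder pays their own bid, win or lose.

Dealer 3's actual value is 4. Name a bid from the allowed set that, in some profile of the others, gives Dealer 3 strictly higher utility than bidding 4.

6

Suppose Dealer 1 bids 4, Dealer 2 bids 4, Dealer 4 bids 4 and Dealer 5 bids 4.
Bid 4: loses but pays 4, utility -4.
Bid 6: wins, pays 6, utility 4 - 6 = -2.
So bidding 6 beats truth here (-2 > -4).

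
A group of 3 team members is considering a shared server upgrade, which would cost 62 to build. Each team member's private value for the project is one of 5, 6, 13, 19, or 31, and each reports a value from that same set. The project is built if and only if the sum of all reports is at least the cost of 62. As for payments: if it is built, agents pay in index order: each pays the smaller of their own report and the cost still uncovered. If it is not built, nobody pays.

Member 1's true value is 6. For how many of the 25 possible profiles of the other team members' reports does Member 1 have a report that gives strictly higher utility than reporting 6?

1

Others report (31, 31): truth gives 0; report 5 gives 1 > 0. Violating.
Others report (5, 5): truth gives 0; no alternative beats it.
Others report (5, 6): truth gives 0; no alternative beats it.
(Checking all 25 profiles: 1 has a profitable deviation, 24 do not.)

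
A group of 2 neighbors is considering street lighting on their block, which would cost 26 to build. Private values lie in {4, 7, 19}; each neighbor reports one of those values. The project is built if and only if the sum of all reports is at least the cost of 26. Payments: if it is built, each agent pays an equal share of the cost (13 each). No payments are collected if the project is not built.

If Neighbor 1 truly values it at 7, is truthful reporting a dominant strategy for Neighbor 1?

Consider the case where Neighbor 2 reports 19.
Truthful report 7: project built, pays 13, utility 7 - 13 = -6.
Report 4 instead: project not built, utility 0.
Since 0 > -6, reporting 4 is strictly better here, so truthful reporting is not dominant.

No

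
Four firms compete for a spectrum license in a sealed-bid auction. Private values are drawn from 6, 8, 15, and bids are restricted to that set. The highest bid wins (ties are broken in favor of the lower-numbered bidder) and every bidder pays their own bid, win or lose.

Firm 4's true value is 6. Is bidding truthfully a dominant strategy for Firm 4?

No

Consider the case where Firm 1 bids 6, Firm 2 bids 6 and Firm 3 bids 6.
Truthful bid 6: loses but pays 6, utility -6.
Bid 8 instead: wins, pays 8, utility 6 - 8 = -2.
Since -2 > -6, bidding 8 is strictly better here, so truthful bidding is not dominant.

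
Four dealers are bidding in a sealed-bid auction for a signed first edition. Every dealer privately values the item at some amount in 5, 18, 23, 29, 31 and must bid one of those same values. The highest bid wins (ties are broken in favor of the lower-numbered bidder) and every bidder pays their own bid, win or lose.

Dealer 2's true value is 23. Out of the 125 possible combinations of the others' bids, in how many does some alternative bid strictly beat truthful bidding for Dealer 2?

111

Others bid (5, 5, 5): truth gives 0; bid 18 gives 5 > 0. Violating.
Others bid (5, 5, 18): truth gives 0; bid 18 gives 5 > 0. Violating.
Others bid (5, 5, 29): truth gives -23; bid 5 gives -5 > -23. Violating.
Others bid (5, 5, 31): truth gives -23; bid 5 gives -5 > -23. Violating.
Others bid (5, 5, 23): truth gives 0; no alternative beats it.
Others bid (5, 18, 23): truth gives 0; no alternative beats it.
(Checking all 125 profiles: 111 have a profitable deviation, 14 do not.)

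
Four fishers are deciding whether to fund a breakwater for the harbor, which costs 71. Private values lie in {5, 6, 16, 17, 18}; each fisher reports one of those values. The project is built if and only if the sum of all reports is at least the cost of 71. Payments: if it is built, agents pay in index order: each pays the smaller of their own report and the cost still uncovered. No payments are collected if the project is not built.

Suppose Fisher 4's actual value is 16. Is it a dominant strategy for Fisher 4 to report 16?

Yes

Check each profile of the others' reports and compare truth against every alternative report.
Others report (5, 5, 5): truth gives 0, best alternative gives 0.
Others report (5, 5, 6): truth gives 0, best alternative gives 0.
Others report (5, 5, 16): truth gives 0, best alternative gives 0.
Others report (5, 5, 17): truth gives 0, best alternative gives 0.
Others report (5, 5, 18): truth gives 0, best alternative gives 0.
Others report (5, 6, 5): truth gives 0, best alternative gives 0.
(Remaining 119 profiles checked similarly; truth is weakly best in each.)
In every case the truthful report is at least as good as any alternative, so it is a dominant strategy.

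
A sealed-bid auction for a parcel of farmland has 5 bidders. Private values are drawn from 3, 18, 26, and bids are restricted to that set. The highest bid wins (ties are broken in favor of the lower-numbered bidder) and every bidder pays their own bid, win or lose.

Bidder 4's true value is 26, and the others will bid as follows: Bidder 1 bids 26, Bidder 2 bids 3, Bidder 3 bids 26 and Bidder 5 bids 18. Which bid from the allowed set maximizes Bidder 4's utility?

Bid 3: loses but pays 3, utility -3.
Bid 18: loses but pays 18, utility -18.
Bid 26: loses but pays 26, utility -26.
The best choice is 3 with utility -3.

3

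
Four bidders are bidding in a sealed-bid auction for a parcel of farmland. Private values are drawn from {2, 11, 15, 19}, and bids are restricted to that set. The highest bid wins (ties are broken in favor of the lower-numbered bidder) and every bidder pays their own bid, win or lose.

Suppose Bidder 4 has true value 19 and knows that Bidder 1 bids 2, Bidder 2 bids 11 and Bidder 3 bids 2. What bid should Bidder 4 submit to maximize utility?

Bid 2: loses but pays 2, utility -2.
Bid 11: loses but pays 11, utility -11.
Bid 15: wins, pays 15, utility 19 - 15 = 4.
Bid 19: wins, pays 19, utility 19 - 19 = 0.
The best choice is 15 with utility 4.

15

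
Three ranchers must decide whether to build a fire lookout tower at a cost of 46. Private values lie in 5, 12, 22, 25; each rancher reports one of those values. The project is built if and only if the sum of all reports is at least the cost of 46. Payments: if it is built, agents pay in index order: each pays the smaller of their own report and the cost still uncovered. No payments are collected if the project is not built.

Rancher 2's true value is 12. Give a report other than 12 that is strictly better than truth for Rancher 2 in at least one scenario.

5

Suppose Rancher 1 reports 22 and Rancher 3 reports 22.
Report 12: project built, pays 12, utility 12 - 12 = 0.
Report 5: project built, pays 5, utility 12 - 5 = 7.
So reporting 5 beats truth here (7 > 0).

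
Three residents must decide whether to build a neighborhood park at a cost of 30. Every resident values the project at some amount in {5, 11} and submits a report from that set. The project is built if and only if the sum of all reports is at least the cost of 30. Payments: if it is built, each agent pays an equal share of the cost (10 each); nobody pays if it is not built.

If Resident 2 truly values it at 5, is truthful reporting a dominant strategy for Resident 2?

Yes

Check each profile of the others' reports and compare truth against every alternative report.
Others report (11, 11): truth gives 0, best alternative gives -5.
Others report (5, 5): truth gives 0, best alternative gives 0.
Others report (5, 11): truth gives 0, best alternative gives 0.
Others report (11, 5): truth gives 0, best alternative gives 0.
In every case the truthful report is at least as good as any alternative, so it is a dominant strategy.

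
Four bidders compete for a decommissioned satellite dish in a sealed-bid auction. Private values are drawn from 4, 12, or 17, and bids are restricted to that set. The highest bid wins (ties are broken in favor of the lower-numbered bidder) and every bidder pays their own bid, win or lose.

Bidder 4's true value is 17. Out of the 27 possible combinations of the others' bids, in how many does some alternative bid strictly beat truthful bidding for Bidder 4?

20

Others bid (4, 4, 4): truth gives 0; bid 12 gives 5 > 0. Violating.
Others bid (4, 4, 17): truth gives -17; bid 4 gives -4 > -17. Violating.
Others bid (4, 12, 17): truth gives -17; bid 4 gives -4 > -17. Violating.
Others bid (4, 17, 4): truth gives -17; bid 4 gives -4 > -17. Violating.
Others bid (4, 4, 12): truth gives 0; no alternative beats it.
Others bid (4, 12, 4): truth gives 0; no alternative beats it.
(Checking all 27 profiles: 20 have a profitable deviation, 7 do not.)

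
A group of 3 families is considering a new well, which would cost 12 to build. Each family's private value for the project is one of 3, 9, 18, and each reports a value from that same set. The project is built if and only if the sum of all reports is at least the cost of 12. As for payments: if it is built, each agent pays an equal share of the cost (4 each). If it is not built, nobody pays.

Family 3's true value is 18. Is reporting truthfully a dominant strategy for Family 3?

Yes

Check each profile of the others' reports and compare truth against every alternative report.
Others report (3, 3): truth gives 14, best alternative gives 14.
Others report (3, 9): truth gives 14, best alternative gives 14.
Others report (3, 18): truth gives 14, best alternative gives 14.
Others report (9, 3): truth gives 14, best alternative gives 14.
Others report (9, 9): truth gives 14, best alternative gives 14.
Others report (9, 18): truth gives 14, best alternative gives 14.
(Remaining 3 profiles checked similarly; truth is weakly best in each.)
In every case the truthful report is at least as good as any alternative, so it is a dominant strategy.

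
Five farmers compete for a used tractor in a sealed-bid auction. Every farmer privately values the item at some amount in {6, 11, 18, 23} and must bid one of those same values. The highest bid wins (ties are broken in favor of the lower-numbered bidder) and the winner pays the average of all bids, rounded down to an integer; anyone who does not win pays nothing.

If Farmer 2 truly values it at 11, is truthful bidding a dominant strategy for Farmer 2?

No

Consider the case where Farmer 1 bids 6, Farmer 3 bids 6, Farmer 4 bids 6 and Farmer 5 bids 18.
Truthful bid 11: loses, pays 0, utility 0.
Bid 18 instead: wins, pays 10, utility 11 - 10 = 1.
Since 1 > 0, bidding 18 is strictly better here, so truthful bidding is not dominant.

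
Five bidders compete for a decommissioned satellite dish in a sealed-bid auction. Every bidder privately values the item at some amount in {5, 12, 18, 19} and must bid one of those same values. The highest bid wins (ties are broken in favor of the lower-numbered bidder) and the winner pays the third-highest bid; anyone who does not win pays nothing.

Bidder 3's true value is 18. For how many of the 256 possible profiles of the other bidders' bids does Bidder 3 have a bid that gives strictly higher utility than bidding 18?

32

Others bid (5, 5, 5, 19): truth gives 0; bid 19 gives 13 > 0. Violating.
Others bid (5, 5, 12, 19): truth gives 0; bid 19 gives 6 > 0. Violating.
Others bid (5, 5, 19, 5): truth gives 0; bid 19 gives 13 > 0. Violating.
Others bid (5, 5, 19, 12): truth gives 0; bid 19 gives 6 > 0. Violating.
Others bid (5, 5, 5, 5): truth gives 13; no alternative beats it.
Others bid (5, 5, 5, 12): truth gives 13; no alternative beats it.
(Checking all 256 profiles: 32 have a profitable deviation, 224 do not.)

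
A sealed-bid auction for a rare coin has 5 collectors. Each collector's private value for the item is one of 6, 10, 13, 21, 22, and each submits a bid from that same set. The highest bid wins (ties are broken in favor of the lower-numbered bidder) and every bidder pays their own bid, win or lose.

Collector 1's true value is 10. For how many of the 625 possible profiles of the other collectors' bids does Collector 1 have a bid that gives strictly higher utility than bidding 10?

610

Others bid (6, 6, 6, 6): truth gives 0; bid 6 gives 4 > 0. Violating.
Others bid (6, 6, 6, 13): truth gives -10; bid 13 gives -3 > -10. Violating.
Others bid (6, 6, 6, 21): truth gives -10; bid 6 gives -6 > -10. Violating.
Others bid (6, 6, 6, 22): truth gives -10; bid 6 gives -6 > -10. Violating.
Others bid (6, 6, 6, 10): truth gives 0; no alternative beats it.
Others bid (6, 6, 10, 6): truth gives 0; no alternative beats it.
(Checking all 625 profiles: 610 have a profitable deviation, 15 do not.)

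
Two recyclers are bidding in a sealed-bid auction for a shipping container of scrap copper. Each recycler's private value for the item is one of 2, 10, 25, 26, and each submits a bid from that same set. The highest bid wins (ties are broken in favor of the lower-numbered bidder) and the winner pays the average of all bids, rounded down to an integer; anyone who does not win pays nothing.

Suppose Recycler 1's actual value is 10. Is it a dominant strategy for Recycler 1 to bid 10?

No

Consider the case where Recycler 2 bids 2.
Truthful bid 10: wins, pays 6, utility 10 - 6 = 4.
Bid 2 instead: wins, pays 2, utility 10 - 2 = 8.
Since 8 > 4, bidding 2 is strictly better here, so truthful bidding is not dominant.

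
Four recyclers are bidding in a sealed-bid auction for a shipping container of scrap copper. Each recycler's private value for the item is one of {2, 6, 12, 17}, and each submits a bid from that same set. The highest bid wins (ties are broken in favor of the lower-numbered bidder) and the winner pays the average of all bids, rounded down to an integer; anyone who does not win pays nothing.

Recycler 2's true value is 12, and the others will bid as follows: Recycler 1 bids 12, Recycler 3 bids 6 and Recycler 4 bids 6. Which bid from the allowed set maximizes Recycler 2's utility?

Bid 2: loses, pays 0, utility 0.
Bid 6: loses, pays 0, utility 0.
Bid 12: loses, pays 0, utility 0.
Bid 17: wins, pays 10, utility 12 - 10 = 2.
The best choice is 17 with utility 2.

17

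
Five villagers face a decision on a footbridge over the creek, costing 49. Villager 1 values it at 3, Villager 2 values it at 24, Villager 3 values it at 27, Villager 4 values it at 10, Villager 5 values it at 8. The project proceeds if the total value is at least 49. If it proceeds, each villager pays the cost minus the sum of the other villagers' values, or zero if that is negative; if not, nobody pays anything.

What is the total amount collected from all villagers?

Total value 72 ≥ cost 49, so it is built.
Villager 1: others sum to 69; max(0, 49 - 69) = 0.
Villager 2: others sum to 48; max(0, 49 - 48) = 1.
Villager 3: others sum to 45; max(0, 49 - 45) = 4.
Villager 4: others sum to 62; max(0, 49 - 62) = 0.
Villager 5: others sum to 64; max(0, 49 - 64) = 0.
Total collected = 0 + 1 + 4 + 0 + 0 = 5.

5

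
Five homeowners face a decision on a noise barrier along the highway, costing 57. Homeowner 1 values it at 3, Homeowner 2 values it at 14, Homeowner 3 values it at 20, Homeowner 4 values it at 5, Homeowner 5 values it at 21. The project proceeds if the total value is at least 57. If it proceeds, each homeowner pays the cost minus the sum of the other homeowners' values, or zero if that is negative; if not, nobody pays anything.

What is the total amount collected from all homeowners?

Total value 63 ≥ cost 57, so it is built.
Homeowner 1: others sum to 60; max(0, 57 - 60) = 0.
Homeowner 2: others sum to 49; max(0, 57 - 49) = 8.
Homeowner 3: others sum to 43; max(0, 57 - 43) = 14.
Homeowner 4: others sum to 58; max(0, 57 - 58) = 0.
Homeowner 5: others sum to 42; max(0, 57 - 42) = 15.
Total collected = 0 + 8 + 14 + 0 + 15 = 37.

37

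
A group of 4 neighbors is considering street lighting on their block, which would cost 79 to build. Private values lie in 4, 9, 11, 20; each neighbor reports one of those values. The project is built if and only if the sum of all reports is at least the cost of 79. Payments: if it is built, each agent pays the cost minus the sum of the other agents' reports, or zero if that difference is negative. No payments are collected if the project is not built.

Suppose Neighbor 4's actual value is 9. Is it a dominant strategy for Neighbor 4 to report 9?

Yes

Check each profile of the others' reports and compare truth against every alternative report.
Others report (4, 4, 4): truth gives 0, best alternative gives 0.
Others report (4, 4, 9): truth gives 0, best alternative gives 0.
Others report (4, 4, 11): truth gives 0, best alternative gives 0.
Others report (4, 4, 20): truth gives 0, best alternative gives 0.
Others report (4, 9, 4): truth gives 0, best alternative gives 0.
Others report (4, 9, 9): truth gives 0, best alternative gives 0.
(Remaining 58 profiles checked similarly; truth is weakly best in each.)
In every case the truthful report is at least as good as any alternative, so it is a dominant strategy.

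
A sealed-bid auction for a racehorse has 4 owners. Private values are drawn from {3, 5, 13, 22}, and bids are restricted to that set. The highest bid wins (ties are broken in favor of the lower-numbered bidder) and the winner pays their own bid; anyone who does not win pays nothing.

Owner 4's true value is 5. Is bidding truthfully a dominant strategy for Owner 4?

Yes

Check each profile of the others' bids and compare truth against every alternative bid.
Others bid (3, 3, 3): truth gives 0, best alternative gives 0.
Others bid (3, 3, 5): truth gives 0, best alternative gives 0.
Others bid (3, 3, 13): truth gives 0, best alternative gives 0.
Others bid (3, 3, 22): truth gives 0, best alternative gives 0.
Others bid (3, 5, 3): truth gives 0, best alternative gives 0.
Others bid (3, 5, 5): truth gives 0, best alternative gives 0.
(Remaining 58 profiles checked similarly; truth is weakly best in each.)
In every case the truthful bid is at least as good as any alternative, so it is a dominant strategy.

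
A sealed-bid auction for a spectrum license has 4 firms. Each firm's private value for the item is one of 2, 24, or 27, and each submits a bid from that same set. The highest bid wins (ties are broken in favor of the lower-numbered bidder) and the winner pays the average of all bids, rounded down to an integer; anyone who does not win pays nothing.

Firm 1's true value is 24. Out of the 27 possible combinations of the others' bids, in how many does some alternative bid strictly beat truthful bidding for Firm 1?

Others bid (2, 2, 2): truth gives 17; bid 2 gives 22 > 17. Violating.
Others bid (2, 2, 27): truth gives 0; bid 27 gives 10 > 0. Violating.
Others bid (2, 24, 27): truth gives 0; bid 27 gives 4 > 0. Violating.
Others bid (2, 27, 2): truth gives 0; bid 27 gives 10 > 0. Violating.
Others bid (2, 2, 24): truth gives 11; no alternative beats it.
Others bid (2, 24, 2): truth gives 11; no alternative beats it.
(Checking all 27 profiles: 13 have a profitable deviation, 14 do not.)

13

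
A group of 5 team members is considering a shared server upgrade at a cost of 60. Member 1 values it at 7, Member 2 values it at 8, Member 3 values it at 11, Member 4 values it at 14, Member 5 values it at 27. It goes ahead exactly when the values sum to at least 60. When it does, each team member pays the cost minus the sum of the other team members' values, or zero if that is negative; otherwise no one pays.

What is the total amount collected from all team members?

Total value 67 ≥ cost 60, so it is built.
Member 1: others sum to 60; max(0, 60 - 60) = 0.
Member 2: others sum to 59; max(0, 60 - 59) = 1.
Member 3: others sum to 56; max(0, 60 - 56) = 4.
Member 4: others sum to 53; max(0, 60 - 53) = 7.
Member 5: others sum to 40; max(0, 60 - 40) = 20.
Total collected = 0 + 1 + 4 + 7 + 20 = 32.

32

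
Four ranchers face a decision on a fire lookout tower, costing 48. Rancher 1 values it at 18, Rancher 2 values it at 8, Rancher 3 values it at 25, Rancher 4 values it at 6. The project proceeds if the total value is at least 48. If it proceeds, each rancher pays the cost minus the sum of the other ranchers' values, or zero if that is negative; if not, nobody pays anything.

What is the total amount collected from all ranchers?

Total value 57 ≥ cost 48, so it is built.
Rancher 1: others sum to 39; max(0, 48 - 39) = 9.
Rancher 2: others sum to 49; max(0, 48 - 49) = 0.
Rancher 3: others sum to 32; max(0, 48 - 32) = 16.
Rancher 4: others sum to 51; max(0, 48 - 51) = 0.
Total collected = 9 + 0 + 16 + 0 = 25.

25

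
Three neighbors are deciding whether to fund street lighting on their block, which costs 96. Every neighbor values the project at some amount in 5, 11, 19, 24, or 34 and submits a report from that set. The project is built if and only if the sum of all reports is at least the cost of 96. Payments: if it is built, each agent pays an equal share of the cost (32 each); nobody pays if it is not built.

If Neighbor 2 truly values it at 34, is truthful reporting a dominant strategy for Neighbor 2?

Check each profile of the others' reports and compare truth against every alternative report.
Others report (34, 34): truth gives 2, best alternative gives 0.
Others report (5, 5): truth gives 0, best alternative gives 0.
Others report (5, 11): truth gives 0, best alternative gives 0.
Others report (5, 19): truth gives 0, best alternative gives 0.
Others report (5, 24): truth gives 0, best alternative gives 0.
Others report (5, 34): truth gives 0, best alternative gives 0.
(Remaining 19 profiles checked similarly; truth is weakly best in each.)
In every case the truthful report is at least as good as any alternative, so it is a dominant strategy.

Yes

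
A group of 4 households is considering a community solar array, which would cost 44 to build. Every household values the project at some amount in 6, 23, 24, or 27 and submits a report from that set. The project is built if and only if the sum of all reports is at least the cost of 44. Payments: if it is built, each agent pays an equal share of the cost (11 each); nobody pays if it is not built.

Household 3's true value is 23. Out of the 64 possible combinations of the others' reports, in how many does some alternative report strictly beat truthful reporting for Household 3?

Others report (6, 6, 6): truth gives 0; report 27 gives 12 > 0. Violating.
Others report (6, 6, 23): truth gives 12; no alternative beats it.
Others report (6, 6, 24): truth gives 12; no alternative beats it.
(Checking all 64 profiles: 1 has a profitable deviation, 63 do not.)

1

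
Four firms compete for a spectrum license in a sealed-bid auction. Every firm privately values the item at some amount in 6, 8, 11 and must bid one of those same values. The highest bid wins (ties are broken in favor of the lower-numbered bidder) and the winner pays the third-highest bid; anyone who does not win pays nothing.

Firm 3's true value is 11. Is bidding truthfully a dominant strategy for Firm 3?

Check each profile of the others' bids and compare truth against every alternative bid.
Others bid (6, 6, 11): truth gives 5, best alternative gives 0.
Others bid (6, 8, 6): truth gives 5, best alternative gives 0.
Others bid (8, 6, 6): truth gives 5, best alternative gives 0.
Others bid (6, 8, 8): truth gives 3, best alternative gives 0.
Others bid (6, 8, 11): truth gives 3, best alternative gives 0.
Others bid (8, 6, 8): truth gives 3, best alternative gives 0.
(Remaining 21 profiles checked similarly; truth is weakly best in each.)
In every case the truthful bid is at least as good as any alternative, so it is a dominant strategy.

Yes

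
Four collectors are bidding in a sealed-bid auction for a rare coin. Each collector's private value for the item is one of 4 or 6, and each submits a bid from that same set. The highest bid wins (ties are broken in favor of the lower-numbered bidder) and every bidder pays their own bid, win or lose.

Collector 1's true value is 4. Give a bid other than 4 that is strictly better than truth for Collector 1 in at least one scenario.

Suppose Collector 2 bids 4, Collector 3 bids 4 and Collector 4 bids 6.
Bid 4: loses but pays 4, utility -4.
Bid 6: wins, pays 6, utility 4 - 6 = -2.
So bidding 6 beats truth here (-2 > -4).

6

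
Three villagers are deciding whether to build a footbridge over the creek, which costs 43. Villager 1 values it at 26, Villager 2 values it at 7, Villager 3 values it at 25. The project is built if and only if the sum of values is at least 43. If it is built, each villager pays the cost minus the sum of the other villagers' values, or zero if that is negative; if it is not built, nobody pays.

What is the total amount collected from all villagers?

21

Total value 58 ≥ cost 43, so it is built.
Villager 1: others sum to 32; max(0, 43 - 32) = 11.
Villager 2: others sum to 51; max(0, 43 - 51) = 0.
Villager 3: others sum to 33; max(0, 43 - 33) = 10.
Total collected = 11 + 0 + 10 = 21.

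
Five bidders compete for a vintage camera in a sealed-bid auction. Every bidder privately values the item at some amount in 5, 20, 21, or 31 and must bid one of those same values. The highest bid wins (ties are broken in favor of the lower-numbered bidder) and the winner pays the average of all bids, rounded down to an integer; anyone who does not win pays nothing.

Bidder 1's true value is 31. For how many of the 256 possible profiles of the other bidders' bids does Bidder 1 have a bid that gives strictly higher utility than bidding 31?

81

Others bid (5, 5, 5, 5): truth gives 21; bid 5 gives 26 > 21. Violating.
Others bid (5, 5, 5, 20): truth gives 18; bid 20 gives 20 > 18. Violating.
Others bid (5, 5, 5, 21): truth gives 18; bid 21 gives 20 > 18. Violating.
Others bid (5, 5, 20, 5): truth gives 18; bid 20 gives 20 > 18. Violating.
Others bid (5, 5, 5, 31): truth gives 16; no alternative beats it.
Others bid (5, 5, 20, 31): truth gives 13; no alternative beats it.
(Checking all 256 profiles: 81 have a profitable deviation, 175 do not.)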